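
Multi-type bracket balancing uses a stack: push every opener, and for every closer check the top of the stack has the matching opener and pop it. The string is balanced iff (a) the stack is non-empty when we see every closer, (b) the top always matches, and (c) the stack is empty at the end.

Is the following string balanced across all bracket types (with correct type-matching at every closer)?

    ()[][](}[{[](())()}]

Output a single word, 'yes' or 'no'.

Answer: no

Derivation:
pos 0: push '('; stack = (
pos 1: ')' matches '('; pop; stack = (empty)
pos 2: push '['; stack = [
pos 3: ']' matches '['; pop; stack = (empty)
pos 4: push '['; stack = [
pos 5: ']' matches '['; pop; stack = (empty)
pos 6: push '('; stack = (
pos 7: saw closer '}' but top of stack is '(' (expected ')') → INVALID
Verdict: type mismatch at position 7: '}' closes '(' → no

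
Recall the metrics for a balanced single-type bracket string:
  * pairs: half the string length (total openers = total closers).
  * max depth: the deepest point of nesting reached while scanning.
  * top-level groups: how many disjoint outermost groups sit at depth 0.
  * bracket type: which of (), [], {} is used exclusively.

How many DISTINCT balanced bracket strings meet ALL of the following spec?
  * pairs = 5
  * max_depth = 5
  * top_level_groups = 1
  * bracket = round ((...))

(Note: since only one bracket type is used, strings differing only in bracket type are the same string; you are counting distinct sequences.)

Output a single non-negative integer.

Answer: 1

Derivation:
Spec: pairs=5 depth=5 groups=1
Count(depth <= 5) = 14
Count(depth <= 4) = 13
Count(depth == 5) = 14 - 13 = 1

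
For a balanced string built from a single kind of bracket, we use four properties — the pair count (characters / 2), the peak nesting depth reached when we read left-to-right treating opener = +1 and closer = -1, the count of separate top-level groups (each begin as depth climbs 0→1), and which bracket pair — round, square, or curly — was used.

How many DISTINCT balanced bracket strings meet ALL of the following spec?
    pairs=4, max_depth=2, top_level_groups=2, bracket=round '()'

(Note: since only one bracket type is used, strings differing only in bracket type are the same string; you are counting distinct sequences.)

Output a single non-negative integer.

Spec: pairs=4 depth=2 groups=2
Count(depth <= 2) = 3
Count(depth <= 1) = 0
Count(depth == 2) = 3 - 0 = 3

Answer: 3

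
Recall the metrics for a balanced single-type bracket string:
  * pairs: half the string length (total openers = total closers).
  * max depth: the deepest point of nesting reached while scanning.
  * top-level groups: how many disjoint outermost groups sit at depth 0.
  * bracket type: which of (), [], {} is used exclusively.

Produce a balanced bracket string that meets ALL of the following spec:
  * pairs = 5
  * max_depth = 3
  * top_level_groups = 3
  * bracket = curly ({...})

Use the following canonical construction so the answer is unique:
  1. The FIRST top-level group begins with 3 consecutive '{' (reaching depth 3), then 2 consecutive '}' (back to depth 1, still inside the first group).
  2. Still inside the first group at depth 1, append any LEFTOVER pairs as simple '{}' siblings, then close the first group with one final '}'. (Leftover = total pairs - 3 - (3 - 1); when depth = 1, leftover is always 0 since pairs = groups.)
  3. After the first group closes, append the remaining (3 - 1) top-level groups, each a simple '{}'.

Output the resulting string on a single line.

Answer: {{{}}}{}{}

Derivation:
Spec: pairs=5 depth=3 groups=3
Leftover pairs = 5 - 3 - (3-1) = 0
First group: deep chain of depth 3 + 0 sibling pairs
Remaining 2 groups: simple '{}' each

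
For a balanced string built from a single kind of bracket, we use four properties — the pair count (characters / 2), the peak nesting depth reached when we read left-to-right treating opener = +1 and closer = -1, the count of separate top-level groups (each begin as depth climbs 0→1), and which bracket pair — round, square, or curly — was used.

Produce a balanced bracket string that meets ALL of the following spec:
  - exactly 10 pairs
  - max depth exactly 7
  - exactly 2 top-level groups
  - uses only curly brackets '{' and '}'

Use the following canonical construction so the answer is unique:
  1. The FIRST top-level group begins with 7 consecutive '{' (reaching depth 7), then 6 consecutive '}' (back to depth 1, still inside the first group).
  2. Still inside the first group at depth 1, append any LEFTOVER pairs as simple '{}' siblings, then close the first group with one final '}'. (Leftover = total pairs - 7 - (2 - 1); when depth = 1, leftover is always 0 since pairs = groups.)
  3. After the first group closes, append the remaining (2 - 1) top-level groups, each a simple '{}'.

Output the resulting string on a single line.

Answer: {{{{{{{}}}}}}{}{}}{}

Derivation:
Spec: pairs=10 depth=7 groups=2
Leftover pairs = 10 - 7 - (2-1) = 2
First group: deep chain of depth 7 + 2 sibling pairs
Remaining 1 groups: simple '{}' each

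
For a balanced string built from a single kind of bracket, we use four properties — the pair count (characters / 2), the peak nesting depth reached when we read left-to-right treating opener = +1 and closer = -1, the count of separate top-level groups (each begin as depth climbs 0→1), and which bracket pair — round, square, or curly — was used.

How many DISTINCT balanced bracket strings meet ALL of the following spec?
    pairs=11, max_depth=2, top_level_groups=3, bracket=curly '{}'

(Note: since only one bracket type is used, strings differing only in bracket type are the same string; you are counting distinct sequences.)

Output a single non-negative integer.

Answer: 45

Derivation:
Spec: pairs=11 depth=2 groups=3
Count(depth <= 2) = 45
Count(depth <= 1) = 0
Count(depth == 2) = 45 - 0 = 45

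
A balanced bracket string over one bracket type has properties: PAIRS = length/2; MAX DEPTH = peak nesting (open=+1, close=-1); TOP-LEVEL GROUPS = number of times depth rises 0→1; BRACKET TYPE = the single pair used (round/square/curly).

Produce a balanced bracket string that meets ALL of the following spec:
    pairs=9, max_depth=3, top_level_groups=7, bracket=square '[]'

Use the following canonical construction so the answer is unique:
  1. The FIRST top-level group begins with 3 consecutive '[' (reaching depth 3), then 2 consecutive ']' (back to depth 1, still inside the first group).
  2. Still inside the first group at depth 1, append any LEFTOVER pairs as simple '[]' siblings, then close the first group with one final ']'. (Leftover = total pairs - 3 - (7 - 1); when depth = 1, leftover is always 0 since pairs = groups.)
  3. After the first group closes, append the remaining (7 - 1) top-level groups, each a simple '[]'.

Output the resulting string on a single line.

Spec: pairs=9 depth=3 groups=7
Leftover pairs = 9 - 3 - (7-1) = 0
First group: deep chain of depth 3 + 0 sibling pairs
Remaining 6 groups: simple '[]' each

Answer: [[[]]][][][][][][]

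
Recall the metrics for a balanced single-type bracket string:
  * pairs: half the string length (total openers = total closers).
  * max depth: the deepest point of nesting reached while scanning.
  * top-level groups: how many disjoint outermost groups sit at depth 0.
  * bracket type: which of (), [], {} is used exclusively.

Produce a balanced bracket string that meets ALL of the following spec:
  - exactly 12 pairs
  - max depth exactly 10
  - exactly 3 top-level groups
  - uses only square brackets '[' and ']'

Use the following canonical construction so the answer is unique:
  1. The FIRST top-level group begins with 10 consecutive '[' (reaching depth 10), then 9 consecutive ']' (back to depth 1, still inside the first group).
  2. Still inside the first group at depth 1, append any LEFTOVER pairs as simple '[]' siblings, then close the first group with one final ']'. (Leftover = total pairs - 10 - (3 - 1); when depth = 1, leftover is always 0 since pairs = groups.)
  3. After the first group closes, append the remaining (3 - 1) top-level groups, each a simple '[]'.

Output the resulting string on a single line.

Answer: [[[[[[[[[[]]]]]]]]]][][]

Derivation:
Spec: pairs=12 depth=10 groups=3
Leftover pairs = 12 - 10 - (3-1) = 0
First group: deep chain of depth 10 + 0 sibling pairs
Remaining 2 groups: simple '[]' each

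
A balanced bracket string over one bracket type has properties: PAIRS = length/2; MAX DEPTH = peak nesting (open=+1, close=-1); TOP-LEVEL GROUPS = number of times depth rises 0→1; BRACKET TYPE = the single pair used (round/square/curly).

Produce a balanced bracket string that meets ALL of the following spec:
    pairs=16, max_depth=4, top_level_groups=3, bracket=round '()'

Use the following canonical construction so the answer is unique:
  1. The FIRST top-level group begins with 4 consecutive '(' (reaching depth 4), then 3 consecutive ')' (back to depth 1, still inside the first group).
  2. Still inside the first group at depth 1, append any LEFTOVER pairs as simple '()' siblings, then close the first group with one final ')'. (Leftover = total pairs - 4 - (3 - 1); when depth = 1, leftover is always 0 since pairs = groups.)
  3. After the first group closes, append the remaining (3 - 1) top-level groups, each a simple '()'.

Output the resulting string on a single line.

Spec: pairs=16 depth=4 groups=3
Leftover pairs = 16 - 4 - (3-1) = 10
First group: deep chain of depth 4 + 10 sibling pairs
Remaining 2 groups: simple '()' each

Answer: (((()))()()()()()()()()()())()()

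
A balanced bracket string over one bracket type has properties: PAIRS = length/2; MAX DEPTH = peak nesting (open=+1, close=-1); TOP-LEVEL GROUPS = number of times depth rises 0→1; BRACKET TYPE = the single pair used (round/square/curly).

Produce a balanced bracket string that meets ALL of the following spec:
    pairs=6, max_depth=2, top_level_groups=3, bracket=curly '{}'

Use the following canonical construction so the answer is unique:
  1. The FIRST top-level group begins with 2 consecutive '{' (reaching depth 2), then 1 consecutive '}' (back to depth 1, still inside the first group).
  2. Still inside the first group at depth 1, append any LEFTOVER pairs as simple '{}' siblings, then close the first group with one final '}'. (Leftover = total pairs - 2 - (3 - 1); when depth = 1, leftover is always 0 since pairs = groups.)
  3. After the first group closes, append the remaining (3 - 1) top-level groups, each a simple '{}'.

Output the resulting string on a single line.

Answer: {{}{}{}}{}{}

Derivation:
Spec: pairs=6 depth=2 groups=3
Leftover pairs = 6 - 2 - (3-1) = 2
First group: deep chain of depth 2 + 2 sibling pairs
Remaining 2 groups: simple '{}' each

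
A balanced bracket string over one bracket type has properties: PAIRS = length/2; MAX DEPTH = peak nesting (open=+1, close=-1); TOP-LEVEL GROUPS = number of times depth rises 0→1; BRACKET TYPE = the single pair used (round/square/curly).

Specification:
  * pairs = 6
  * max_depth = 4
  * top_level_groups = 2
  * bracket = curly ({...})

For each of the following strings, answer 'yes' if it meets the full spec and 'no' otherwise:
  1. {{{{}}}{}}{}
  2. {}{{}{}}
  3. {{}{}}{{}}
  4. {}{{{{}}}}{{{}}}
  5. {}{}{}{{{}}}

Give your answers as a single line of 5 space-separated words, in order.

Answer: yes no no no no

Derivation:
String 1 '{{{{}}}{}}{}': depth seq [1 2 3 4 3 2 1 2 1 0 1 0]
  -> pairs=6 depth=4 groups=2 -> yes
String 2 '{}{{}{}}': depth seq [1 0 1 2 1 2 1 0]
  -> pairs=4 depth=2 groups=2 -> no
String 3 '{{}{}}{{}}': depth seq [1 2 1 2 1 0 1 2 1 0]
  -> pairs=5 depth=2 groups=2 -> no
String 4 '{}{{{{}}}}{{{}}}': depth seq [1 0 1 2 3 4 3 2 1 0 1 2 3 2 1 0]
  -> pairs=8 depth=4 groups=3 -> no
String 5 '{}{}{}{{{}}}': depth seq [1 0 1 0 1 0 1 2 3 2 1 0]
  -> pairs=6 depth=3 groups=4 -> no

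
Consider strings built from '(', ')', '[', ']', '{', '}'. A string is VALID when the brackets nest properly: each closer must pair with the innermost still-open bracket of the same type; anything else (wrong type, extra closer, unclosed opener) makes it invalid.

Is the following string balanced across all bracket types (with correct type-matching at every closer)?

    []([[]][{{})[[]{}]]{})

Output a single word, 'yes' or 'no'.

Answer: no

Derivation:
pos 0: push '['; stack = [
pos 1: ']' matches '['; pop; stack = (empty)
pos 2: push '('; stack = (
pos 3: push '['; stack = ([
pos 4: push '['; stack = ([[
pos 5: ']' matches '['; pop; stack = ([
pos 6: ']' matches '['; pop; stack = (
pos 7: push '['; stack = ([
pos 8: push '{'; stack = ([{
pos 9: push '{'; stack = ([{{
pos 10: '}' matches '{'; pop; stack = ([{
pos 11: saw closer ')' but top of stack is '{' (expected '}') → INVALID
Verdict: type mismatch at position 11: ')' closes '{' → no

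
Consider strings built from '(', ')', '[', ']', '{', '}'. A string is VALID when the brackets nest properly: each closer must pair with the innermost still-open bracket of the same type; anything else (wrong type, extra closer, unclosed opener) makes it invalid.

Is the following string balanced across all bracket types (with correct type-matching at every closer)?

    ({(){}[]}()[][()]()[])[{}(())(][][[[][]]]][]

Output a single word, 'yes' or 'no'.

pos 0: push '('; stack = (
pos 1: push '{'; stack = ({
pos 2: push '('; stack = ({(
pos 3: ')' matches '('; pop; stack = ({
pos 4: push '{'; stack = ({{
pos 5: '}' matches '{'; pop; stack = ({
pos 6: push '['; stack = ({[
pos 7: ']' matches '['; pop; stack = ({
pos 8: '}' matches '{'; pop; stack = (
pos 9: push '('; stack = ((
pos 10: ')' matches '('; pop; stack = (
pos 11: push '['; stack = ([
pos 12: ']' matches '['; pop; stack = (
pos 13: push '['; stack = ([
pos 14: push '('; stack = ([(
pos 15: ')' matches '('; pop; stack = ([
pos 16: ']' matches '['; pop; stack = (
pos 17: push '('; stack = ((
pos 18: ')' matches '('; pop; stack = (
pos 19: push '['; stack = ([
pos 20: ']' matches '['; pop; stack = (
pos 21: ')' matches '('; pop; stack = (empty)
pos 22: push '['; stack = [
pos 23: push '{'; stack = [{
pos 24: '}' matches '{'; pop; stack = [
pos 25: push '('; stack = [(
pos 26: push '('; stack = [((
pos 27: ')' matches '('; pop; stack = [(
pos 28: ')' matches '('; pop; stack = [
pos 29: push '('; stack = [(
pos 30: saw closer ']' but top of stack is '(' (expected ')') → INVALID
Verdict: type mismatch at position 30: ']' closes '(' → no

Answer: no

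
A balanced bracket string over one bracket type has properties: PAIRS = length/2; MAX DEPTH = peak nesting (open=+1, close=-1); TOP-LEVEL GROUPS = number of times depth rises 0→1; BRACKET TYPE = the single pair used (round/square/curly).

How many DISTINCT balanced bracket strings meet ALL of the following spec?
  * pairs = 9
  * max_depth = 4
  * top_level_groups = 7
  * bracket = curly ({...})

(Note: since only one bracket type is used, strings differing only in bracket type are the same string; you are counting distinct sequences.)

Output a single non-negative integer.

Spec: pairs=9 depth=4 groups=7
Count(depth <= 4) = 35
Count(depth <= 3) = 35
Count(depth == 4) = 35 - 35 = 0

Answer: 0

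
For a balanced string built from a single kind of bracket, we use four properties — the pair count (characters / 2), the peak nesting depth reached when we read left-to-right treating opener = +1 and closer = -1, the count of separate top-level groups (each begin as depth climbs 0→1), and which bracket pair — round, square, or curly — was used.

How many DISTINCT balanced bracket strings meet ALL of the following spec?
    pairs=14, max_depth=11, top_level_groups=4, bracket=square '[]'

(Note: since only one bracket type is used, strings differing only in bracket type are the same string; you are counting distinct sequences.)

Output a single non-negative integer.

Spec: pairs=14 depth=11 groups=4
Count(depth <= 11) = 326876
Count(depth <= 10) = 326872
Count(depth == 11) = 326876 - 326872 = 4

Answer: 4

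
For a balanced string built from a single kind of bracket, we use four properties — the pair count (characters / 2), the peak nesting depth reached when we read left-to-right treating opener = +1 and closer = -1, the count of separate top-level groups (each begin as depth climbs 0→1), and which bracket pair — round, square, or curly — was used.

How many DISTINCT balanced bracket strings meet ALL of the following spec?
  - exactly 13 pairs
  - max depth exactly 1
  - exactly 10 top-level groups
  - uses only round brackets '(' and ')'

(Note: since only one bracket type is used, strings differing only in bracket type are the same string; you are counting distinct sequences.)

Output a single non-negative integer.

Answer: 0

Derivation:
Spec: pairs=13 depth=1 groups=10
Count(depth <= 1) = 0
Count(depth <= 0) = 0
Count(depth == 1) = 0 - 0 = 0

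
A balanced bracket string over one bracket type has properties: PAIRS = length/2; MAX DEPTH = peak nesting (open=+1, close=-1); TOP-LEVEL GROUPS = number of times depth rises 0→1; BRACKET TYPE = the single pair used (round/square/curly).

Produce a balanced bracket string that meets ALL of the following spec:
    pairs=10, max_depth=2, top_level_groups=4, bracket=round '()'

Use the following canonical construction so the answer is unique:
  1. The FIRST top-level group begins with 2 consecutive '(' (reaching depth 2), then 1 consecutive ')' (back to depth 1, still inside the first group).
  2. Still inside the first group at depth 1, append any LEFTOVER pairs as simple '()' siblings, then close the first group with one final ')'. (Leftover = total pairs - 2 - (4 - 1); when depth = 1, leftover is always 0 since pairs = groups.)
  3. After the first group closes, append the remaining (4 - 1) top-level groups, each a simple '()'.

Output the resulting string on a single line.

Spec: pairs=10 depth=2 groups=4
Leftover pairs = 10 - 2 - (4-1) = 5
First group: deep chain of depth 2 + 5 sibling pairs
Remaining 3 groups: simple '()' each

Answer: (()()()()()())()()()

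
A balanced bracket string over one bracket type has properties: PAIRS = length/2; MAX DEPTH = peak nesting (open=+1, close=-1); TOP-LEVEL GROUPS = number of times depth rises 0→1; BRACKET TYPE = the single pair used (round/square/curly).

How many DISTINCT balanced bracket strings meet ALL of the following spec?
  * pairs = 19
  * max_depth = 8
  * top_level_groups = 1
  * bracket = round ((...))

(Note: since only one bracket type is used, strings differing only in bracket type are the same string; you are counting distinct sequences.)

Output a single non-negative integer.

Spec: pairs=19 depth=8 groups=1
Count(depth <= 8) = 381478030
Count(depth <= 7) = 291057920
Count(depth == 8) = 381478030 - 291057920 = 90420110

Answer: 90420110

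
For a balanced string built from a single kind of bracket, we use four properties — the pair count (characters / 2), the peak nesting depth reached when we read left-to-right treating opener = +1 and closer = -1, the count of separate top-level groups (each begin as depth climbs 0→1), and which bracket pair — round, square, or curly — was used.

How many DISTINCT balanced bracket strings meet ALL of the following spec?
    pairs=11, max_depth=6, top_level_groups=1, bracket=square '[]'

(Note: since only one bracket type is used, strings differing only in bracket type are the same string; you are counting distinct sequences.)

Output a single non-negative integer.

Spec: pairs=11 depth=6 groups=1
Count(depth <= 6) = 14041
Count(depth <= 5) = 9842
Count(depth == 6) = 14041 - 9842 = 4199

Answer: 4199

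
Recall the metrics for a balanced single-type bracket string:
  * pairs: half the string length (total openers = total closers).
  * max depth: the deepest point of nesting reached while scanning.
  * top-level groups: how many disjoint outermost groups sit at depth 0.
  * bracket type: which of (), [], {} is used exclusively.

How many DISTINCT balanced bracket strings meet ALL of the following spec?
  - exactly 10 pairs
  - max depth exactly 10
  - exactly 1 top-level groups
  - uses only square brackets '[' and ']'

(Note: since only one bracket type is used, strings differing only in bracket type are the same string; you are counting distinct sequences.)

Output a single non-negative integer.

Answer: 1

Derivation:
Spec: pairs=10 depth=10 groups=1
Count(depth <= 10) = 4862
Count(depth <= 9) = 4861
Count(depth == 10) = 4862 - 4861 = 1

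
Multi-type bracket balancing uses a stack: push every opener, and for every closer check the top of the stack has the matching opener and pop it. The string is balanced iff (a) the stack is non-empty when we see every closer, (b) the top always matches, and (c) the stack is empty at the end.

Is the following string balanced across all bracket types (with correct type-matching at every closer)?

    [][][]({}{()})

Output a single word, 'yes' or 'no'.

Answer: yes

Derivation:
pos 0: push '['; stack = [
pos 1: ']' matches '['; pop; stack = (empty)
pos 2: push '['; stack = [
pos 3: ']' matches '['; pop; stack = (empty)
pos 4: push '['; stack = [
pos 5: ']' matches '['; pop; stack = (empty)
pos 6: push '('; stack = (
pos 7: push '{'; stack = ({
pos 8: '}' matches '{'; pop; stack = (
pos 9: push '{'; stack = ({
pos 10: push '('; stack = ({(
pos 11: ')' matches '('; pop; stack = ({
pos 12: '}' matches '{'; pop; stack = (
pos 13: ')' matches '('; pop; stack = (empty)
end: stack empty → VALID
Verdict: properly nested → yes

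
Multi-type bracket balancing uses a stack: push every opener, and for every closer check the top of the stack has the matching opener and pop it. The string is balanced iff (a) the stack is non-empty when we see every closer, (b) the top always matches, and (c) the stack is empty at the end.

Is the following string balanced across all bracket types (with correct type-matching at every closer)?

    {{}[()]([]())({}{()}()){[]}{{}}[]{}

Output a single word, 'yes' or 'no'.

Answer: no

Derivation:
pos 0: push '{'; stack = {
pos 1: push '{'; stack = {{
pos 2: '}' matches '{'; pop; stack = {
pos 3: push '['; stack = {[
pos 4: push '('; stack = {[(
pos 5: ')' matches '('; pop; stack = {[
pos 6: ']' matches '['; pop; stack = {
pos 7: push '('; stack = {(
pos 8: push '['; stack = {([
pos 9: ']' matches '['; pop; stack = {(
pos 10: push '('; stack = {((
pos 11: ')' matches '('; pop; stack = {(
pos 12: ')' matches '('; pop; stack = {
pos 13: push '('; stack = {(
pos 14: push '{'; stack = {({
pos 15: '}' matches '{'; pop; stack = {(
pos 16: push '{'; stack = {({
pos 17: push '('; stack = {({(
pos 18: ')' matches '('; pop; stack = {({
pos 19: '}' matches '{'; pop; stack = {(
pos 20: push '('; stack = {((
pos 21: ')' matches '('; pop; stack = {(
pos 22: ')' matches '('; pop; stack = {
pos 23: push '{'; stack = {{
pos 24: push '['; stack = {{[
pos 25: ']' matches '['; pop; stack = {{
pos 26: '}' matches '{'; pop; stack = {
pos 27: push '{'; stack = {{
pos 28: push '{'; stack = {{{
pos 29: '}' matches '{'; pop; stack = {{
pos 30: '}' matches '{'; pop; stack = {
pos 31: push '['; stack = {[
pos 32: ']' matches '['; pop; stack = {
pos 33: push '{'; stack = {{
pos 34: '}' matches '{'; pop; stack = {
end: stack still non-empty ({) → INVALID
Verdict: unclosed openers at end: { → no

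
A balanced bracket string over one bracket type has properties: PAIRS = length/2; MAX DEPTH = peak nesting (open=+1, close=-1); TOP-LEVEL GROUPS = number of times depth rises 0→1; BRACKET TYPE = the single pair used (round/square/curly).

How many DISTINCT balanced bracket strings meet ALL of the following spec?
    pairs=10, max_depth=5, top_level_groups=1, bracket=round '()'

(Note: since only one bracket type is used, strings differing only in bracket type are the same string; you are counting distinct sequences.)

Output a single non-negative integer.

Answer: 1684

Derivation:
Spec: pairs=10 depth=5 groups=1
Count(depth <= 5) = 3281
Count(depth <= 4) = 1597
Count(depth == 5) = 3281 - 1597 = 1684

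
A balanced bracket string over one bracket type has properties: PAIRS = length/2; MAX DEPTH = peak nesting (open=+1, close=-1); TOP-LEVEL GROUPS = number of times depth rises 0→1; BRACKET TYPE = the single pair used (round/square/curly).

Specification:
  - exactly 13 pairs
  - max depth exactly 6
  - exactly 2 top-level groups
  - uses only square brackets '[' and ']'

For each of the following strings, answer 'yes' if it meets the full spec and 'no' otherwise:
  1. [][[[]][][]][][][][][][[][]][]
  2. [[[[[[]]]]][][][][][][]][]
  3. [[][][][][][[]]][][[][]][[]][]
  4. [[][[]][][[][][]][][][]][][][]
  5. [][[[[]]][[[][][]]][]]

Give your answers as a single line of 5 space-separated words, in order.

String 1 '[][[[]][][]][][][][][][[][]][]': depth seq [1 0 1 2 3 2 1 2 1 2 1 0 1 0 1 0 1 0 1 0 1 0 1 2 1 2 1 0 1 0]
  -> pairs=15 depth=3 groups=9 -> no
String 2 '[[[[[[]]]]][][][][][][]][]': depth seq [1 2 3 4 5 6 5 4 3 2 1 2 1 2 1 2 1 2 1 2 1 2 1 0 1 0]
  -> pairs=13 depth=6 groups=2 -> yes
String 3 '[[][][][][][[]]][][[][]][[]][]': depth seq [1 2 1 2 1 2 1 2 1 2 1 2 3 2 1 0 1 0 1 2 1 2 1 0 1 2 1 0 1 0]
  -> pairs=15 depth=3 groups=5 -> no
String 4 '[[][[]][][[][][]][][][]][][][]': depth seq [1 2 1 2 3 2 1 2 1 2 3 2 3 2 3 2 1 2 1 2 1 2 1 0 1 0 1 0 1 0]
  -> pairs=15 depth=3 groups=4 -> no
String 5 '[][[[[]]][[[][][]]][]]': depth seq [1 0 1 2 3 4 3 2 1 2 3 4 3 4 3 4 3 2 1 2 1 0]
  -> pairs=11 depth=4 groups=2 -> no

Answer: no yes no no no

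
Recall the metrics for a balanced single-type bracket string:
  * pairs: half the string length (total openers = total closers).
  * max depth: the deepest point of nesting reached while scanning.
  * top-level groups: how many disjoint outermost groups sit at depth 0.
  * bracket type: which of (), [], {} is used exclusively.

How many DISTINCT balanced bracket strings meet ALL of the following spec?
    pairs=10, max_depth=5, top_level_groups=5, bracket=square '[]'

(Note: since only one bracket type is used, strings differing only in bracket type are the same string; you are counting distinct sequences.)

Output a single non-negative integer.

Answer: 55

Derivation:
Spec: pairs=10 depth=5 groups=5
Count(depth <= 5) = 996
Count(depth <= 4) = 941
Count(depth == 5) = 996 - 941 = 55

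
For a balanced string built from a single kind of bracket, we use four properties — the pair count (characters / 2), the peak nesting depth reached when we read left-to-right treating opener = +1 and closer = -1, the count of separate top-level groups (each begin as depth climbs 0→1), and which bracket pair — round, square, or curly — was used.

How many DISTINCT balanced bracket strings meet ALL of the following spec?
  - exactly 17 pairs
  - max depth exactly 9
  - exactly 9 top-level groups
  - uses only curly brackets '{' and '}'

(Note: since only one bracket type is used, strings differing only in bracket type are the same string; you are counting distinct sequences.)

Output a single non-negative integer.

Spec: pairs=17 depth=9 groups=9
Count(depth <= 9) = 389367
Count(depth <= 8) = 389358
Count(depth == 9) = 389367 - 389358 = 9

Answer: 9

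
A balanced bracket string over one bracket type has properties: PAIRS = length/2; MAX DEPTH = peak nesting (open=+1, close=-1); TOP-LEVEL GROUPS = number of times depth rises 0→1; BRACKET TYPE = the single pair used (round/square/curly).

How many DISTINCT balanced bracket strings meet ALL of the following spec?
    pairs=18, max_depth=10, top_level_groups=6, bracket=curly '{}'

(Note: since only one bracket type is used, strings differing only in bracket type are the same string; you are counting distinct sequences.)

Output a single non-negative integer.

Answer: 15132

Derivation:
Spec: pairs=18 depth=10 groups=6
Count(depth <= 10) = 17296551
Count(depth <= 9) = 17281419
Count(depth == 10) = 17296551 - 17281419 = 15132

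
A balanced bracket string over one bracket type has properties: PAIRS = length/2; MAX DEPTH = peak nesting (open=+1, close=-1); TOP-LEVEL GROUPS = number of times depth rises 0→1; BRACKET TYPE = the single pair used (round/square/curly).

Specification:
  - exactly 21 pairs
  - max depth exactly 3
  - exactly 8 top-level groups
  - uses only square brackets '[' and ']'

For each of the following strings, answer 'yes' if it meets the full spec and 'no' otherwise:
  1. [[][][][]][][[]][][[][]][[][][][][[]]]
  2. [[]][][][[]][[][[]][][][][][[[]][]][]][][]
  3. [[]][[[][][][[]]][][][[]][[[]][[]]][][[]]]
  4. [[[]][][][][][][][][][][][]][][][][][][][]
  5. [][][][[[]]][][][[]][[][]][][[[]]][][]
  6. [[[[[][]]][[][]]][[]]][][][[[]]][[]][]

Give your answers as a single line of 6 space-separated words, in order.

String 1 '[[][][][]][][[]][][[][]][[][][][][[]]]': depth seq [1 2 1 2 1 2 1 2 1 0 1 0 1 2 1 0 1 0 1 2 1 2 1 0 1 2 1 2 1 2 1 2 1 2 3 2 1 0]
  -> pairs=19 depth=3 groups=6 -> no
String 2 '[[]][][][[]][[][[]][][][][][[[]][]][]][][]': depth seq [1 2 1 0 1 0 1 0 1 2 1 0 1 2 1 2 3 2 1 2 1 2 1 2 1 2 1 2 3 4 3 2 3 2 1 2 1 0 1 0 1 0]
  -> pairs=21 depth=4 groups=7 -> no
String 3 '[[]][[[][][][[]]][][][[]][[[]][[]]][][[]]]': depth seq [1 2 1 0 1 2 3 2 3 2 3 2 3 4 3 2 1 2 1 2 1 2 3 2 1 2 3 4 3 2 3 4 3 2 1 2 1 2 3 2 1 0]
  -> pairs=21 depth=4 groups=2 -> no
String 4 '[[[]][][][][][][][][][][][]][][][][][][][]': depth seq [1 2 3 2 1 2 1 2 1 2 1 2 1 2 1 2 1 2 1 2 1 2 1 2 1 2 1 0 1 0 1 0 1 0 1 0 1 0 1 0 1 0]
  -> pairs=21 depth=3 groups=8 -> yes
String 5 '[][][][[[]]][][][[]][[][]][][[[]]][][]': depth seq [1 0 1 0 1 0 1 2 3 2 1 0 1 0 1 0 1 2 1 0 1 2 1 2 1 0 1 0 1 2 3 2 1 0 1 0 1 0]
  -> pairs=19 depth=3 groups=12 -> no
String 6 '[[[[[][]]][[][]]][[]]][][][[[]]][[]][]': depth seq [1 2 3 4 5 4 5 4 3 2 3 4 3 4 3 2 1 2 3 2 1 0 1 0 1 0 1 2 3 2 1 0 1 2 1 0 1 0]
  -> pairs=19 depth=5 groups=6 -> no

Answer: no no no yes no no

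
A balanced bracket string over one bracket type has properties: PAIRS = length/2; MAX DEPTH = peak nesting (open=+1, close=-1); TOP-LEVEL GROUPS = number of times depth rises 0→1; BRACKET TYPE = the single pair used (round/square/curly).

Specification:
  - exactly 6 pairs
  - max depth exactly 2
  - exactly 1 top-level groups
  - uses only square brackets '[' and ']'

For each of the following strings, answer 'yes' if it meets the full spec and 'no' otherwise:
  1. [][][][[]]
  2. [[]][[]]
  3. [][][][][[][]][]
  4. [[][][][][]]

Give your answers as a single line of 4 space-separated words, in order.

Answer: no no no yes

Derivation:
String 1 '[][][][[]]': depth seq [1 0 1 0 1 0 1 2 1 0]
  -> pairs=5 depth=2 groups=4 -> no
String 2 '[[]][[]]': depth seq [1 2 1 0 1 2 1 0]
  -> pairs=4 depth=2 groups=2 -> no
String 3 '[][][][][[][]][]': depth seq [1 0 1 0 1 0 1 0 1 2 1 2 1 0 1 0]
  -> pairs=8 depth=2 groups=6 -> no
String 4 '[[][][][][]]': depth seq [1 2 1 2 1 2 1 2 1 2 1 0]
  -> pairs=6 depth=2 groups=1 -> yes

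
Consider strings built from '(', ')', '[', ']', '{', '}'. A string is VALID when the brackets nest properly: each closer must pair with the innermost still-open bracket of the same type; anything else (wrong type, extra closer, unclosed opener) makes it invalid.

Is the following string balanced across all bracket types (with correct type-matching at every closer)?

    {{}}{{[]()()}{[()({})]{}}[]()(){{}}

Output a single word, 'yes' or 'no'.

Answer: no

Derivation:
pos 0: push '{'; stack = {
pos 1: push '{'; stack = {{
pos 2: '}' matches '{'; pop; stack = {
pos 3: '}' matches '{'; pop; stack = (empty)
pos 4: push '{'; stack = {
pos 5: push '{'; stack = {{
pos 6: push '['; stack = {{[
pos 7: ']' matches '['; pop; stack = {{
pos 8: push '('; stack = {{(
pos 9: ')' matches '('; pop; stack = {{
pos 10: push '('; stack = {{(
pos 11: ')' matches '('; pop; stack = {{
pos 12: '}' matches '{'; pop; stack = {
pos 13: push '{'; stack = {{
pos 14: push '['; stack = {{[
pos 15: push '('; stack = {{[(
pos 16: ')' matches '('; pop; stack = {{[
pos 17: push '('; stack = {{[(
pos 18: push '{'; stack = {{[({
pos 19: '}' matches '{'; pop; stack = {{[(
pos 20: ')' matches '('; pop; stack = {{[
pos 21: ']' matches '['; pop; stack = {{
pos 22: push '{'; stack = {{{
pos 23: '}' matches '{'; pop; stack = {{
pos 24: '}' matches '{'; pop; stack = {
pos 25: push '['; stack = {[
pos 26: ']' matches '['; pop; stack = {
pos 27: push '('; stack = {(
pos 28: ')' matches '('; pop; stack = {
pos 29: push '('; stack = {(
pos 30: ')' matches '('; pop; stack = {
pos 31: push '{'; stack = {{
pos 32: push '{'; stack = {{{
pos 33: '}' matches '{'; pop; stack = {{
pos 34: '}' matches '{'; pop; stack = {
end: stack still non-empty ({) → INVALID
Verdict: unclosed openers at end: { → no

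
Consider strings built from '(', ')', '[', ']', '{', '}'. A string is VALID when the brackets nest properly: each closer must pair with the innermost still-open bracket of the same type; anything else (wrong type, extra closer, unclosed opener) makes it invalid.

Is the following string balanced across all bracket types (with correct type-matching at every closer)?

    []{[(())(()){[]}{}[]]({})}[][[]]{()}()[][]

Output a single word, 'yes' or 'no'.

Answer: yes

Derivation:
pos 0: push '['; stack = [
pos 1: ']' matches '['; pop; stack = (empty)
pos 2: push '{'; stack = {
pos 3: push '['; stack = {[
pos 4: push '('; stack = {[(
pos 5: push '('; stack = {[((
pos 6: ')' matches '('; pop; stack = {[(
pos 7: ')' matches '('; pop; stack = {[
pos 8: push '('; stack = {[(
pos 9: push '('; stack = {[((
pos 10: ')' matches '('; pop; stack = {[(
pos 11: ')' matches '('; pop; stack = {[
pos 12: push '{'; stack = {[{
pos 13: push '['; stack = {[{[
pos 14: ']' matches '['; pop; stack = {[{
pos 15: '}' matches '{'; pop; stack = {[
pos 16: push '{'; stack = {[{
pos 17: '}' matches '{'; pop; stack = {[
pos 18: push '['; stack = {[[
pos 19: ']' matches '['; pop; stack = {[
pos 20: ']' matches '['; pop; stack = {
pos 21: push '('; stack = {(
pos 22: push '{'; stack = {({
pos 23: '}' matches '{'; pop; stack = {(
pos 24: ')' matches '('; pop; stack = {
pos 25: '}' matches '{'; pop; stack = (empty)
pos 26: push '['; stack = [
pos 27: ']' matches '['; pop; stack = (empty)
pos 28: push '['; stack = [
pos 29: push '['; stack = [[
pos 30: ']' matches '['; pop; stack = [
pos 31: ']' matches '['; pop; stack = (empty)
pos 32: push '{'; stack = {
pos 33: push '('; stack = {(
pos 34: ')' matches '('; pop; stack = {
pos 35: '}' matches '{'; pop; stack = (empty)
pos 36: push '('; stack = (
pos 37: ')' matches '('; pop; stack = (empty)
pos 38: push '['; stack = [
pos 39: ']' matches '['; pop; stack = (empty)
pos 40: push '['; stack = [
pos 41: ']' matches '['; pop; stack = (empty)
end: stack empty → VALID
Verdict: properly nested → yes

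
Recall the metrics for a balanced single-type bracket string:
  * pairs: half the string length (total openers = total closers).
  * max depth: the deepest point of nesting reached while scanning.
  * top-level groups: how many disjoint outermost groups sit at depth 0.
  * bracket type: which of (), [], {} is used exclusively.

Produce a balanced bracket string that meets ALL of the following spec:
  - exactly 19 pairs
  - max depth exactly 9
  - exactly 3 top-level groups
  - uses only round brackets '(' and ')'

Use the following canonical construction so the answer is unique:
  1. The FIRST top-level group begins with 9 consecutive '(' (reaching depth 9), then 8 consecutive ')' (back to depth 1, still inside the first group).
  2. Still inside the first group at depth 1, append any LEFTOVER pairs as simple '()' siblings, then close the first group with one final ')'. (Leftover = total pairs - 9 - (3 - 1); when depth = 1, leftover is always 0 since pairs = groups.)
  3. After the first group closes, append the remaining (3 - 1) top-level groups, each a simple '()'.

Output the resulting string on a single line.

Spec: pairs=19 depth=9 groups=3
Leftover pairs = 19 - 9 - (3-1) = 8
First group: deep chain of depth 9 + 8 sibling pairs
Remaining 2 groups: simple '()' each

Answer: ((((((((())))))))()()()()()()()())()()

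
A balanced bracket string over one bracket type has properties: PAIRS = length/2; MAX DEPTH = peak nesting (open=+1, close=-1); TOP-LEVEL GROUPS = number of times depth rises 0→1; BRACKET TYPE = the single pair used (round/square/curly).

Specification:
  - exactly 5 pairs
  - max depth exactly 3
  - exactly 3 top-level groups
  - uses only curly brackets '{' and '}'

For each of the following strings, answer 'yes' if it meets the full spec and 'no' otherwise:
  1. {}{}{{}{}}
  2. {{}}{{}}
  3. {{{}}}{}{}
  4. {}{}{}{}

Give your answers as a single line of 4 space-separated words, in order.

Answer: no no yes no

Derivation:
String 1 '{}{}{{}{}}': depth seq [1 0 1 0 1 2 1 2 1 0]
  -> pairs=5 depth=2 groups=3 -> no
String 2 '{{}}{{}}': depth seq [1 2 1 0 1 2 1 0]
  -> pairs=4 depth=2 groups=2 -> no
String 3 '{{{}}}{}{}': depth seq [1 2 3 2 1 0 1 0 1 0]
  -> pairs=5 depth=3 groups=3 -> yes
String 4 '{}{}{}{}': depth seq [1 0 1 0 1 0 1 0]
  -> pairs=4 depth=1 groups=4 -> no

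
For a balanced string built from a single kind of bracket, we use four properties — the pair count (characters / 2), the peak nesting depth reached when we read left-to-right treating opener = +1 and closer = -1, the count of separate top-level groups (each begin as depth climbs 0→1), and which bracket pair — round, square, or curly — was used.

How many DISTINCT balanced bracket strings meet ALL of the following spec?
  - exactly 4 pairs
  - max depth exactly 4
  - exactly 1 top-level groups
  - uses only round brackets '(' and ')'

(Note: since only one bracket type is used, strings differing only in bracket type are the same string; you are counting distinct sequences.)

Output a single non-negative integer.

Answer: 1

Derivation:
Spec: pairs=4 depth=4 groups=1
Count(depth <= 4) = 5
Count(depth <= 3) = 4
Count(depth == 4) = 5 - 4 = 1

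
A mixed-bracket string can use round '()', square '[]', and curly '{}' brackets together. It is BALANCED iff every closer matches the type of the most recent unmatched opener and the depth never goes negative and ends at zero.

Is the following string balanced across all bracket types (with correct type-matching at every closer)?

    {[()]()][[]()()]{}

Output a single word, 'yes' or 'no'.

Answer: no

Derivation:
pos 0: push '{'; stack = {
pos 1: push '['; stack = {[
pos 2: push '('; stack = {[(
pos 3: ')' matches '('; pop; stack = {[
pos 4: ']' matches '['; pop; stack = {
pos 5: push '('; stack = {(
pos 6: ')' matches '('; pop; stack = {
pos 7: saw closer ']' but top of stack is '{' (expected '}') → INVALID
Verdict: type mismatch at position 7: ']' closes '{' → no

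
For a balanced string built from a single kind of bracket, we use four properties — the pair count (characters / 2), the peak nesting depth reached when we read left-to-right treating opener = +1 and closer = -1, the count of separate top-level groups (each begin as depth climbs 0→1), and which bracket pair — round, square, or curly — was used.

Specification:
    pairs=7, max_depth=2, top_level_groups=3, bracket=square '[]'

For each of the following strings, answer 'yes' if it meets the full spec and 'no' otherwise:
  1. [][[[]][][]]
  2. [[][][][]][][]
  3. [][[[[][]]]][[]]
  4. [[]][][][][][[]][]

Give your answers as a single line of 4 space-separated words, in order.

String 1 '[][[[]][][]]': depth seq [1 0 1 2 3 2 1 2 1 2 1 0]
  -> pairs=6 depth=3 groups=2 -> no
String 2 '[[][][][]][][]': depth seq [1 2 1 2 1 2 1 2 1 0 1 0 1 0]
  -> pairs=7 depth=2 groups=3 -> yes
String 3 '[][[[[][]]]][[]]': depth seq [1 0 1 2 3 4 3 4 3 2 1 0 1 2 1 0]
  -> pairs=8 depth=4 groups=3 -> no
String 4 '[[]][][][][][[]][]': depth seq [1 2 1 0 1 0 1 0 1 0 1 0 1 2 1 0 1 0]
  -> pairs=9 depth=2 groups=7 -> no

Answer: no yes no no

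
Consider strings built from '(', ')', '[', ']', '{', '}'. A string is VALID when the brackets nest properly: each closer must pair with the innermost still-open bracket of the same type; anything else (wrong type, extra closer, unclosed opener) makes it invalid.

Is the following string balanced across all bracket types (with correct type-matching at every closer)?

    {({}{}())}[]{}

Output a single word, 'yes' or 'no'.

pos 0: push '{'; stack = {
pos 1: push '('; stack = {(
pos 2: push '{'; stack = {({
pos 3: '}' matches '{'; pop; stack = {(
pos 4: push '{'; stack = {({
pos 5: '}' matches '{'; pop; stack = {(
pos 6: push '('; stack = {((
pos 7: ')' matches '('; pop; stack = {(
pos 8: ')' matches '('; pop; stack = {
pos 9: '}' matches '{'; pop; stack = (empty)
pos 10: push '['; stack = [
pos 11: ']' matches '['; pop; stack = (empty)
pos 12: push '{'; stack = {
pos 13: '}' matches '{'; pop; stack = (empty)
end: stack empty → VALID
Verdict: properly nested → yes

Answer: yes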